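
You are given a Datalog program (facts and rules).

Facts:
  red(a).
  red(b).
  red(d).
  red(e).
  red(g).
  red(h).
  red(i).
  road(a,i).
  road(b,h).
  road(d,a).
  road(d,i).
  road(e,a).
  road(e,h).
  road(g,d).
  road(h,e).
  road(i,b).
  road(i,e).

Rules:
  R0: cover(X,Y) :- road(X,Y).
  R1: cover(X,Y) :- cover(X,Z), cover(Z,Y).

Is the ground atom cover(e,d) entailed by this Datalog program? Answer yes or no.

no

round 1: derive cover(a,i) via R0 from road(a,i)
round 1: derive cover(b,h) via R0 from road(b,h)
round 1: derive cover(d,a) via R0 from road(d,a)
round 1: derive cover(d,i) via R0 from road(d,i)
round 1: derive cover(e,a) via R0 from road(e,a)
round 1: derive cover(e,h) via R0 from road(e,h)
round 1: derive cover(g,d) via R0 from road(g,d)
round 1: derive cover(h,e) via R0 from road(h,e)
round 1: derive cover(i,b) via R0 from road(i,b)
round 1: derive cover(i,e) via R0 from road(i,e)
round 2: derive cover(a,b) via R1 from cover(a,i), cover(i,b)
round 2: derive cover(a,e) via R1 from cover(a,i), cover(i,e)
round 2: derive cover(b,e) via R1 from cover(b,h), cover(h,e)
round 2: derive cover(d,b) via R1 from cover(d,i), cover(i,b)
round 2: derive cover(d,e) via R1 from cover(d,i), cover(i,e)
round 2: derive cover(e,e) via R1 from cover(e,h), cover(h,e)
round 2: derive cover(e,i) via R1 from cover(e,a), cover(a,i)
round 2: derive cover(g,a) via R1 from cover(g,d), cover(d,a)
round 2: derive cover(g,i) via R1 from cover(g,d), cover(d,i)
round 2: derive cover(h,a) via R1 from cover(h,e), cover(e,a)
round 2: derive cover(h,h) via R1 from cover(h,e), cover(e,h)
round 2: derive cover(i,a) via R1 from cover(i,e), cover(e,a)
round 2: derive cover(i,h) via R1 from cover(i,b), cover(b,h)
round 3: derive cover(a,a) via R1 from cover(a,e), cover(e,a)
round 3: derive cover(a,h) via R1 from cover(a,b), cover(b,h)
round 3: derive cover(b,a) via R1 from cover(b,e), cover(e,a)
round 3: derive cover(b,i) via R1 from cover(b,e), cover(e,i)
round 3: derive cover(d,h) via R1 from cover(d,b), cover(b,h)
round 3: derive cover(e,b) via R1 from cover(e,a), cover(a,b)
round 3: derive cover(g,b) via R1 from cover(g,a), cover(a,b)
round 3: derive cover(g,e) via R1 from cover(g,a), cover(a,e)
round 3: derive cover(g,h) via R1 from cover(g,i), cover(i,h)
round 3: derive cover(h,b) via R1 from cover(h,a), cover(a,b)
round 3: derive cover(h,i) via R1 from cover(h,a), cover(a,i)
round 3: derive cover(i,i) via R1 from cover(i,a), cover(a,i)
round 4: derive cover(b,b) via R1 from cover(b,a), cover(a,b)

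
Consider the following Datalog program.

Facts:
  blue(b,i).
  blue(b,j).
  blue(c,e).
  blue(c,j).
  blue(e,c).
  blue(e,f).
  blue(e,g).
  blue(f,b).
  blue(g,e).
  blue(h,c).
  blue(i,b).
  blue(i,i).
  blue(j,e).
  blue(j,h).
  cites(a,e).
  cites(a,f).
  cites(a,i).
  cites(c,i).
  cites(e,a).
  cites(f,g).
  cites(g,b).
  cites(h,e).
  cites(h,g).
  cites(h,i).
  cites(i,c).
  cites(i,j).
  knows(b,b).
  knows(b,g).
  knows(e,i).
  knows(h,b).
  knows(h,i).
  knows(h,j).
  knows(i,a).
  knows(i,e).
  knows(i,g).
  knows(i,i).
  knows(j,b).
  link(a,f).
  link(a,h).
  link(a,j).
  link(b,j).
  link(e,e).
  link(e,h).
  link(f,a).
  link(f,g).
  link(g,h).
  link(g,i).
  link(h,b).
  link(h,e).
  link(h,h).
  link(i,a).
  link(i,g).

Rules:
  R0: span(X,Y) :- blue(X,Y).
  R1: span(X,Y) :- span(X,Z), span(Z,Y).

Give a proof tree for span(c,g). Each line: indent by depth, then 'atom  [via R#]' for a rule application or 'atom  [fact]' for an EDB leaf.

round 1: derive span(b,i) via R0 from blue(b,i)
round 1: derive span(b,j) via R0 from blue(b,j)
round 1: derive span(c,e) via R0 from blue(c,e)
round 1: derive span(c,j) via R0 from blue(c,j)
round 1: derive span(e,c) via R0 from blue(e,c)
round 1: derive span(e,f) via R0 from blue(e,f)
round 1: derive span(e,g) via R0 from blue(e,g)
round 1: derive span(f,b) via R0 from blue(f,b)
round 1: derive span(g,e) via R0 from blue(g,e)
round 1: derive span(h,c) via R0 from blue(h,c)
round 1: derive span(i,b) via R0 from blue(i,b)
round 1: derive span(i,i) via R0 from blue(i,i)
round 1: derive span(j,e) via R0 from blue(j,e)
round 1: derive span(j,h) via R0 from blue(j,h)
round 2: derive span(b,b) via R1 from span(b,i), span(i,b)
round 2: derive span(b,e) via R1 from span(b,j), span(j,e)
round 2: derive span(b,h) via R1 from span(b,j), span(j,h)
round 2: derive span(c,c) via R1 from span(c,e), span(e,c)
round 2: derive span(c,f) via R1 from span(c,e), span(e,f)
round 2: derive span(c,g) via R1 from span(c,e), span(e,g)
round 2: derive span(c,h) via R1 from span(c,j), span(j,h)
round 2: derive span(e,b) via R1 from span(e,f), span(f,b)
round 2: derive span(e,e) via R1 from span(e,c), span(c,e)
round 2: derive span(e,j) via R1 from span(e,c), span(c,j)
round 2: derive span(f,i) via R1 from span(f,b), span(b,i)
round 2: derive span(f,j) via R1 from span(f,b), span(b,j)
round 2: derive span(g,c) via R1 from span(g,e), span(e,c)
round 2: derive span(g,f) via R1 from span(g,e), span(e,f)
round 2: derive span(g,g) via R1 from span(g,e), span(e,g)
round 2: derive span(h,e) via R1 from span(h,c), span(c,e)
round 2: derive span(h,j) via R1 from span(h,c), span(c,j)
round 2: derive span(i,j) via R1 from span(i,b), span(b,j)
round 2: derive span(j,c) via R1 from span(j,e), span(e,c)
round 2: derive span(j,f) via R1 from span(j,e), span(e,f)
round 2: derive span(j,g) via R1 from span(j,e), span(e,g)
round 3: derive span(b,c) via R1 from span(b,e), span(e,c)
round 3: derive span(b,f) via R1 from span(b,e), span(e,f)
round 3: derive span(b,g) via R1 from span(b,e), span(e,g)
round 3: derive span(c,b) via R1 from span(c,e), span(e,b)
round 3: derive span(c,i) via R1 from span(c,f), span(f,i)
round 3: derive span(e,h) via R1 from span(e,b), span(b,h)
round 3: derive span(e,i) via R1 from span(e,b), span(b,i)
round 3: derive span(f,c) via R1 from span(f,j), span(j,c)
round 3: derive span(f,e) via R1 from span(f,b), span(b,e)
round 3: derive span(f,f) via R1 from span(f,j), span(j,f)
round 3: derive span(f,g) via R1 from span(f,j), span(j,g)
round 3: derive span(f,h) via R1 from span(f,b), span(b,h)
round 3: derive span(g,b) via R1 from span(g,e), span(e,b)
round 3: derive span(g,h) via R1 from span(g,c), span(c,h)
round 3: derive span(g,i) via R1 from span(g,f), span(f,i)
round 3: derive span(g,j) via R1 from span(g,c), span(c,j)
round 3: derive span(h,b) via R1 from span(h,e), span(e,b)
round 3: derive span(h,f) via R1 from span(h,c), span(c,f)
round 3: derive span(h,g) via R1 from span(h,c), span(c,g)
round 3: derive span(h,h) via R1 from span(h,c), span(c,h)
round 3: derive span(i,c) via R1 from span(i,j), span(j,c)
round 3: derive span(i,e) via R1 from span(i,b), span(b,e)
round 3: derive span(i,f) via R1 from span(i,j), span(j,f)
round 3: derive span(i,g) via R1 from span(i,j), span(j,g)
round 3: derive span(i,h) via R1 from span(i,b), span(b,h)
round 3: derive span(j,b) via R1 from span(j,e), span(e,b)
round 3: derive span(j,i) via R1 from span(j,f), span(f,i)
round 3: derive span(j,j) via R1 from span(j,c), span(c,j)
round 4: derive span(h,i) via R1 from span(h,b), span(b,i)

span(c,g)  [via R1]
  span(c,e)  [via R0]
    blue(c,e)  [fact]
  span(e,g)  [via R0]
    blue(e,g)  [fact]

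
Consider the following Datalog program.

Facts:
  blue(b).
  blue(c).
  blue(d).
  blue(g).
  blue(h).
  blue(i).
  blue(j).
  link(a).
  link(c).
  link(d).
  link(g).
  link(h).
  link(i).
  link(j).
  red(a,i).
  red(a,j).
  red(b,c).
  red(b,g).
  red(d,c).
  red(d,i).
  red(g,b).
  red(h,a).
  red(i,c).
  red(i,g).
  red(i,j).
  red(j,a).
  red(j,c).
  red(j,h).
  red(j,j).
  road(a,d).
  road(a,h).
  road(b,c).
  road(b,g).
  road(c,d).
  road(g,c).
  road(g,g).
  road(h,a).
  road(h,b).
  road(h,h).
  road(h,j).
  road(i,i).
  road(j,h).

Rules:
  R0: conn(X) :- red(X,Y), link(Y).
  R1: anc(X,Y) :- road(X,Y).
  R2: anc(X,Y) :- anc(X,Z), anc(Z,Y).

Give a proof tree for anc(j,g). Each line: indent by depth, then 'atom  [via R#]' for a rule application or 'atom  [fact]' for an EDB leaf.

round 1: derive anc(a,d) via R1 from road(a,d)
round 1: derive anc(a,h) via R1 from road(a,h)
round 1: derive anc(b,c) via R1 from road(b,c)
round 1: derive anc(b,g) via R1 from road(b,g)
round 1: derive anc(c,d) via R1 from road(c,d)
round 1: derive anc(g,c) via R1 from road(g,c)
round 1: derive anc(g,g) via R1 from road(g,g)
round 1: derive anc(h,a) via R1 from road(h,a)
round 1: derive anc(h,b) via R1 from road(h,b)
round 1: derive anc(h,h) via R1 from road(h,h)
round 1: derive anc(h,j) via R1 from road(h,j)
round 1: derive anc(i,i) via R1 from road(i,i)
round 1: derive anc(j,h) via R1 from road(j,h)
round 2: derive anc(a,a) via R2 from anc(a,h), anc(h,a)
round 2: derive anc(a,b) via R2 from anc(a,h), anc(h,b)
round 2: derive anc(a,j) via R2 from anc(a,h), anc(h,j)
round 2: derive anc(b,d) via R2 from anc(b,c), anc(c,d)
round 2: derive anc(g,d) via R2 from anc(g,c), anc(c,d)
round 2: derive anc(h,c) via R2 from anc(h,b), anc(b,c)
round 2: derive anc(h,d) via R2 from anc(h,a), anc(a,d)
round 2: derive anc(h,g) via R2 from anc(h,b), anc(b,g)
round 2: derive anc(j,a) via R2 from anc(j,h), anc(h,a)
round 2: derive anc(j,b) via R2 from anc(j,h), anc(h,b)
round 2: derive anc(j,j) via R2 from anc(j,h), anc(h,j)
round 3: derive anc(a,c) via R2 from anc(a,b), anc(b,c)
round 3: derive anc(a,g) via R2 from anc(a,b), anc(b,g)
round 3: derive anc(j,c) via R2 from anc(j,b), anc(b,c)
round 3: derive anc(j,d) via R2 from anc(j,a), anc(a,d)
round 3: derive anc(j,g) via R2 from anc(j,b), anc(b,g)

anc(j,g)  [via R2]
  anc(j,b)  [via R2]
    anc(j,h)  [via R1]
      road(j,h)  [fact]
    anc(h,b)  [via R1]
      road(h,b)  [fact]
  anc(b,g)  [via R1]
    road(b,g)  [fact]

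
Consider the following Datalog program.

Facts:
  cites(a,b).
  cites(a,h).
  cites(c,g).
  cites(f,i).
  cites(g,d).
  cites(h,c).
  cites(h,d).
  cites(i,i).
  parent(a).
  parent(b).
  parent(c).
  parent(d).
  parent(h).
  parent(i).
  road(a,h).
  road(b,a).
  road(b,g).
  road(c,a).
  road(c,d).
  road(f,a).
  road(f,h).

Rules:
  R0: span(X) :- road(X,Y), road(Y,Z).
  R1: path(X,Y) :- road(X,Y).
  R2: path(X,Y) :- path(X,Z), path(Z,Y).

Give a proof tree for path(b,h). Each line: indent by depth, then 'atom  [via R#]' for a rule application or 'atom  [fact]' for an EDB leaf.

round 1: derive path(a,h) via R1 from road(a,h)
round 1: derive path(b,a) via R1 from road(b,a)
round 1: derive path(b,g) via R1 from road(b,g)
round 1: derive path(c,a) via R1 from road(c,a)
round 1: derive path(c,d) via R1 from road(c,d)
round 1: derive path(f,a) via R1 from road(f,a)
round 1: derive path(f,h) via R1 from road(f,h)
round 2: derive path(b,h) via R2 from path(b,a), path(a,h)
round 2: derive path(c,h) via R2 from path(c,a), path(a,h)

path(b,h)  [via R2]
  path(b,a)  [via R1]
    road(b,a)  [fact]
  path(a,h)  [via R1]
    road(a,h)  [fact]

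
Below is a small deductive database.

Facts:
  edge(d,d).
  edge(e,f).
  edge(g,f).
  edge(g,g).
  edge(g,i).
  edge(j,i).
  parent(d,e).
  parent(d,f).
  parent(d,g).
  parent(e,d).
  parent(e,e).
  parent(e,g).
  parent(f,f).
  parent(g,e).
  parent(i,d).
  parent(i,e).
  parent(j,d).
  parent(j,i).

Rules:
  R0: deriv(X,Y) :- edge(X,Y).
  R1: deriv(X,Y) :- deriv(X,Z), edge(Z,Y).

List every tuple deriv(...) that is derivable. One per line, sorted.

round 1: derive deriv(d,d) via R0 from edge(d,d)
round 1: derive deriv(e,f) via R0 from edge(e,f)
round 1: derive deriv(g,f) via R0 from edge(g,f)
round 1: derive deriv(g,g) via R0 from edge(g,g)
round 1: derive deriv(g,i) via R0 from edge(g,i)
round 1: derive deriv(j,i) via R0 from edge(j,i)

deriv(d,d)
deriv(e,f)
deriv(g,f)
deriv(g,g)
deriv(g,i)
deriv(j,i)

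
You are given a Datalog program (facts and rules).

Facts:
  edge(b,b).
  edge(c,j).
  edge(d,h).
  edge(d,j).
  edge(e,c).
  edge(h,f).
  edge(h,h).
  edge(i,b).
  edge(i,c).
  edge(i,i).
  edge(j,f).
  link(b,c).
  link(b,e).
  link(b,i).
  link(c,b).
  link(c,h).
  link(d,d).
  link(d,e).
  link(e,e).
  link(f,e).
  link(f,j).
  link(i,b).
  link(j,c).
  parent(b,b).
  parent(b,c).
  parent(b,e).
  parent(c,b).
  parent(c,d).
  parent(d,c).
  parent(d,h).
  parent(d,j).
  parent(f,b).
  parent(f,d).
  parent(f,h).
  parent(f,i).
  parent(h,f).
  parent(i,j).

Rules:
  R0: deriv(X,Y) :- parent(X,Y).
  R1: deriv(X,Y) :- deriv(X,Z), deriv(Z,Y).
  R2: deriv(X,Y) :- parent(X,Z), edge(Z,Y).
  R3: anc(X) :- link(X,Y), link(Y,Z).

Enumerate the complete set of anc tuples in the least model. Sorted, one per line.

anc(b)
anc(c)
anc(d)
anc(e)
anc(f)
anc(i)
anc(j)

round 1: derive anc(b) via R3 from link(b,c), link(c,b)
round 1: derive anc(c) via R3 from link(c,b), link(b,c)
round 1: derive anc(d) via R3 from link(d,d), link(d,d)
round 1: derive anc(e) via R3 from link(e,e), link(e,e)
round 1: derive anc(f) via R3 from link(f,e), link(e,e)
round 1: derive anc(i) via R3 from link(i,b), link(b,c)
round 1: derive anc(j) via R3 from link(j,c), link(c,b)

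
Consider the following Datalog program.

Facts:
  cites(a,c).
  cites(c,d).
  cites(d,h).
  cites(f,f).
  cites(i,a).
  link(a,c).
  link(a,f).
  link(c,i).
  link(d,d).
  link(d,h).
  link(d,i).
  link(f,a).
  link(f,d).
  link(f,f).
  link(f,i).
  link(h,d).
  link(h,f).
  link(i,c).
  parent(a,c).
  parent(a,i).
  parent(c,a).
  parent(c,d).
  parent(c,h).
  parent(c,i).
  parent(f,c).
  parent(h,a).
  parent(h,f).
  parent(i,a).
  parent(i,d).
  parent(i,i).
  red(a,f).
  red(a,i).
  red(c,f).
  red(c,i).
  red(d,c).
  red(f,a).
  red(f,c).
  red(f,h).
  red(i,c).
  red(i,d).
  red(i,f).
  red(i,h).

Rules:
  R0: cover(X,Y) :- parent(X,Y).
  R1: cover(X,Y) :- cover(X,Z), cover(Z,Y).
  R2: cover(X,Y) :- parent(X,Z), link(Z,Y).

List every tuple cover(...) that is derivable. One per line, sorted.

round 1: derive cover(a,c) via R0 from parent(a,c)
round 1: derive cover(a,i) via R0 from parent(a,i)
round 1: derive cover(c,a) via R0 from parent(c,a)
round 1: derive cover(c,d) via R0 from parent(c,d)
round 1: derive cover(c,h) via R0 from parent(c,h)
round 1: derive cover(c,i) via R0 from parent(c,i)
round 1: derive cover(f,c) via R0 from parent(f,c)
round 1: derive cover(h,a) via R0 from parent(h,a)
round 1: derive cover(h,f) via R0 from parent(h,f)
round 1: derive cover(i,a) via R0 from parent(i,a)
round 1: derive cover(i,d) via R0 from parent(i,d)
round 1: derive cover(i,i) via R0 from parent(i,i)
round 1: derive cover(c,c) via R2 from parent(c,a), link(a,c)
round 1: derive cover(c,f) via R2 from parent(c,a), link(a,f)
round 1: derive cover(f,i) via R2 from parent(f,c), link(c,i)
round 1: derive cover(h,c) via R2 from parent(h,a), link(a,c)
round 1: derive cover(h,d) via R2 from parent(h,f), link(f,d)
round 1: derive cover(h,i) via R2 from parent(h,f), link(f,i)
round 1: derive cover(i,c) via R2 from parent(i,a), link(a,c)
round 1: derive cover(i,f) via R2 from parent(i,a), link(a,f)
round 1: derive cover(i,h) via R2 from parent(i,d), link(d,h)
round 2: derive cover(a,a) via R1 from cover(a,c), cover(c,a)
round 2: derive cover(a,d) via R1 from cover(a,c), cover(c,d)
round 2: derive cover(a,f) via R1 from cover(a,c), cover(c,f)
round 2: derive cover(a,h) via R1 from cover(a,c), cover(c,h)
round 2: derive cover(f,a) via R1 from cover(f,c), cover(c,a)
round 2: derive cover(f,d) via R1 from cover(f,c), cover(c,d)
round 2: derive cover(f,f) via R1 from cover(f,c), cover(c,f)
round 2: derive cover(f,h) via R1 from cover(f,c), cover(c,h)
round 2: derive cover(h,h) via R1 from cover(h,c), cover(c,h)

cover(a,a)
cover(a,c)
cover(a,d)
cover(a,f)
cover(a,h)
cover(a,i)
cover(c,a)
cover(c,c)
cover(c,d)
cover(c,f)
cover(c,h)
cover(c,i)
cover(f,a)
cover(f,c)
cover(f,d)
cover(f,f)
cover(f,h)
cover(f,i)
cover(h,a)
cover(h,c)
cover(h,d)
cover(h,f)
cover(h,h)
cover(h,i)
cover(i,a)
cover(i,c)
cover(i,d)
cover(i,f)
cover(i,h)
cover(i,i)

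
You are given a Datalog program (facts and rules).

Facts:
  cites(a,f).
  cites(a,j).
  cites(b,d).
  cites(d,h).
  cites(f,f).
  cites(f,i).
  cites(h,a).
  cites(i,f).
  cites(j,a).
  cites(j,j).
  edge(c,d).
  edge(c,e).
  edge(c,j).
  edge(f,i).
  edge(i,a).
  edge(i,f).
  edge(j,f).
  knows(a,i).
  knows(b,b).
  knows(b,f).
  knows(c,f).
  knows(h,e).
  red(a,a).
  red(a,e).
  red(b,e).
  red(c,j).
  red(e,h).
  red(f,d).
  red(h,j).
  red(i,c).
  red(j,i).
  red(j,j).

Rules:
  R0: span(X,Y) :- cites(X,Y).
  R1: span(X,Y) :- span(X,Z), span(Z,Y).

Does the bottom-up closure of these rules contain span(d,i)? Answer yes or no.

round 1: derive span(a,f) via R0 from cites(a,f)
round 1: derive span(a,j) via R0 from cites(a,j)
round 1: derive span(b,d) via R0 from cites(b,d)
round 1: derive span(d,h) via R0 from cites(d,h)
round 1: derive span(f,f) via R0 from cites(f,f)
round 1: derive span(f,i) via R0 from cites(f,i)
round 1: derive span(h,a) via R0 from cites(h,a)
round 1: derive span(i,f) via R0 from cites(i,f)
round 1: derive span(j,a) via R0 from cites(j,a)
round 1: derive span(j,j) via R0 from cites(j,j)
round 2: derive span(a,a) via R1 from span(a,j), span(j,a)
round 2: derive span(a,i) via R1 from span(a,f), span(f,i)
round 2: derive span(b,h) via R1 from span(b,d), span(d,h)
round 2: derive span(d,a) via R1 from span(d,h), span(h,a)
round 2: derive span(h,f) via R1 from span(h,a), span(a,f)
round 2: derive span(h,j) via R1 from span(h,a), span(a,j)
round 2: derive span(i,i) via R1 from span(i,f), span(f,i)
round 2: derive span(j,f) via R1 from span(j,a), span(a,f)
round 3: derive span(b,a) via R1 from span(b,d), span(d,a)
round 3: derive span(b,f) via R1 from span(b,h), span(h,f)
round 3: derive span(b,j) via R1 from span(b,h), span(h,j)
round 3: derive span(d,f) via R1 from span(d,a), span(a,f)
round 3: derive span(d,i) via R1 from span(d,a), span(a,i)
round 3: derive span(d,j) via R1 from span(d,a), span(a,j)
round 3: derive span(h,i) via R1 from span(h,a), span(a,i)
round 3: derive span(j,i) via R1 from span(j,a), span(a,i)
round 4: derive span(b,i) via R1 from span(b,a), span(a,i)

yes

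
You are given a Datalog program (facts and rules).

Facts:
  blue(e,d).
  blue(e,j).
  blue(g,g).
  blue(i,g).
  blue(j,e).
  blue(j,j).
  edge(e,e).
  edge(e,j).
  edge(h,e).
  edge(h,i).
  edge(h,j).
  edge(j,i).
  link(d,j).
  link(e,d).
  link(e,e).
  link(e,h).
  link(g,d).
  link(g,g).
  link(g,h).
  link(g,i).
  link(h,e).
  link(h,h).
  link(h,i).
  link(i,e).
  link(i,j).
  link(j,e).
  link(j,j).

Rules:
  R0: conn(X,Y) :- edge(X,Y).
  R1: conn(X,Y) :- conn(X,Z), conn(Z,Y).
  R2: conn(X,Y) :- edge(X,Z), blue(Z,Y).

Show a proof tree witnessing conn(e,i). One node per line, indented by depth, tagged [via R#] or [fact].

conn(e,i)  [via R1]
  conn(e,j)  [via R0]
    edge(e,j)  [fact]
  conn(j,i)  [via R0]
    edge(j,i)  [fact]

round 1: derive conn(e,e) via R0 from edge(e,e)
round 1: derive conn(e,j) via R0 from edge(e,j)
round 1: derive conn(h,e) via R0 from edge(h,e)
round 1: derive conn(h,i) via R0 from edge(h,i)
round 1: derive conn(h,j) via R0 from edge(h,j)
round 1: derive conn(j,i) via R0 from edge(j,i)
round 1: derive conn(e,d) via R2 from edge(e,e), blue(e,d)
round 1: derive conn(h,d) via R2 from edge(h,e), blue(e,d)
round 1: derive conn(h,g) via R2 from edge(h,i), blue(i,g)
round 1: derive conn(j,g) via R2 from edge(j,i), blue(i,g)
round 2: derive conn(e,g) via R1 from conn(e,j), conn(j,g)
round 2: derive conn(e,i) via R1 from conn(e,j), conn(j,i)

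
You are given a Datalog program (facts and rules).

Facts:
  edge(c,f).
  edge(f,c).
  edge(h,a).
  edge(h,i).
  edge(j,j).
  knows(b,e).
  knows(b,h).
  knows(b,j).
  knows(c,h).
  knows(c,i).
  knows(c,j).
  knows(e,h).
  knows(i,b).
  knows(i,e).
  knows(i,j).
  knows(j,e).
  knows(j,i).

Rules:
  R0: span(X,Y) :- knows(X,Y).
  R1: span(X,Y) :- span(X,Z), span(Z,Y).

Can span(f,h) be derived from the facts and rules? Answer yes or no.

no

round 1: derive span(b,e) via R0 from knows(b,e)
round 1: derive span(b,h) via R0 from knows(b,h)
round 1: derive span(b,j) via R0 from knows(b,j)
round 1: derive span(c,h) via R0 from knows(c,h)
round 1: derive span(c,i) via R0 from knows(c,i)
round 1: derive span(c,j) via R0 from knows(c,j)
round 1: derive span(e,h) via R0 from knows(e,h)
round 1: derive span(i,b) via R0 from knows(i,b)
round 1: derive span(i,e) via R0 from knows(i,e)
round 1: derive span(i,j) via R0 from knows(i,j)
round 1: derive span(j,e) via R0 from knows(j,e)
round 1: derive span(j,i) via R0 from knows(j,i)
round 2: derive span(b,i) via R1 from span(b,j), span(j,i)
round 2: derive span(c,b) via R1 from span(c,i), span(i,b)
round 2: derive span(c,e) via R1 from span(c,i), span(i,e)
round 2: derive span(i,h) via R1 from span(i,b), span(b,h)
round 2: derive span(i,i) via R1 from span(i,j), span(j,i)
round 2: derive span(j,b) via R1 from span(j,i), span(i,b)
round 2: derive span(j,h) via R1 from span(j,e), span(e,h)
round 2: derive span(j,j) via R1 from span(j,i), span(i,j)
round 3: derive span(b,b) via R1 from span(b,i), span(i,b)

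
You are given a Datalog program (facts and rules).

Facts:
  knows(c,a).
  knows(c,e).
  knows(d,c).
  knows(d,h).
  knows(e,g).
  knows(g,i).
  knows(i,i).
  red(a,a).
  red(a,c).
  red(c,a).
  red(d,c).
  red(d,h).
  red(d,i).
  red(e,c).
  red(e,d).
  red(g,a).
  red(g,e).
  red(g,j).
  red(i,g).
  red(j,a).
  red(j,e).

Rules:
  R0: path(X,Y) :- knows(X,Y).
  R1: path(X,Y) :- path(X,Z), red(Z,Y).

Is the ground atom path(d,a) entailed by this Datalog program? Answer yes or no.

yes

round 1: derive path(c,a) via R0 from knows(c,a)
round 1: derive path(c,e) via R0 from knows(c,e)
round 1: derive path(d,c) via R0 from knows(d,c)
round 1: derive path(d,h) via R0 from knows(d,h)
round 1: derive path(e,g) via R0 from knows(e,g)
round 1: derive path(g,i) via R0 from knows(g,i)
round 1: derive path(i,i) via R0 from knows(i,i)
round 2: derive path(c,c) via R1 from path(c,a), red(a,c)
round 2: derive path(c,d) via R1 from path(c,e), red(e,d)
round 2: derive path(d,a) via R1 from path(d,c), red(c,a)
round 2: derive path(e,a) via R1 from path(e,g), red(g,a)
round 2: derive path(e,e) via R1 from path(e,g), red(g,e)
round 2: derive path(e,j) via R1 from path(e,g), red(g,j)
round 2: derive path(g,g) via R1 from path(g,i), red(i,g)
round 2: derive path(i,g) via R1 from path(i,i), red(i,g)
round 3: derive path(c,h) via R1 from path(c,d), red(d,h)
round 3: derive path(c,i) via R1 from path(c,d), red(d,i)
round 3: derive path(e,c) via R1 from path(e,a), red(a,c)
round 3: derive path(e,d) via R1 from path(e,e), red(e,d)
round 3: derive path(g,a) via R1 from path(g,g), red(g,a)
round 3: derive path(g,e) via R1 from path(g,g), red(g,e)
round 3: derive path(g,j) via R1 from path(g,g), red(g,j)
round 3: derive path(i,a) via R1 from path(i,g), red(g,a)
round 3: derive path(i,e) via R1 from path(i,g), red(g,e)
round 3: derive path(i,j) via R1 from path(i,g), red(g,j)
round 4: derive path(c,g) via R1 from path(c,i), red(i,g)
round 4: derive path(e,h) via R1 from path(e,d), red(d,h)
round 4: derive path(e,i) via R1 from path(e,d), red(d,i)
round 4: derive path(g,c) via R1 from path(g,a), red(a,c)
round 4: derive path(g,d) via R1 from path(g,e), red(e,d)
round 4: derive path(i,c) via R1 from path(i,a), red(a,c)
round 4: derive path(i,d) via R1 from path(i,e), red(e,d)
round 5: derive path(c,j) via R1 from path(c,g), red(g,j)
round 5: derive path(g,h) via R1 from path(g,d), red(d,h)
round 5: derive path(i,h) via R1 from path(i,d), red(d,h)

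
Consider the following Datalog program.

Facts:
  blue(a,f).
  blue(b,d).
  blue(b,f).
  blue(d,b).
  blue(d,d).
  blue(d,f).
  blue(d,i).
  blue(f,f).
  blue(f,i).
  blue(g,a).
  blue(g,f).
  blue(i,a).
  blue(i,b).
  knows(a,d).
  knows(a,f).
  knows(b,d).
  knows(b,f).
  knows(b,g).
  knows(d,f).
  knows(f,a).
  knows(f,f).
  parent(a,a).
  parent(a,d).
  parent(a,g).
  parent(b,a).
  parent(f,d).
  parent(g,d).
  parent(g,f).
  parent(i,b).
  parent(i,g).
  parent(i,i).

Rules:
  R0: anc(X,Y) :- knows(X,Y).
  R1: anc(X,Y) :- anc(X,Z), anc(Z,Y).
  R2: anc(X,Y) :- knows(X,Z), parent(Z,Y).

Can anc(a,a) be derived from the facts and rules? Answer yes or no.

yes

round 1: derive anc(a,d) via R0 from knows(a,d)
round 1: derive anc(a,f) via R0 from knows(a,f)
round 1: derive anc(b,d) via R0 from knows(b,d)
round 1: derive anc(b,f) via R0 from knows(b,f)
round 1: derive anc(b,g) via R0 from knows(b,g)
round 1: derive anc(d,f) via R0 from knows(d,f)
round 1: derive anc(f,a) via R0 from knows(f,a)
round 1: derive anc(f,f) via R0 from knows(f,f)
round 1: derive anc(d,d) via R2 from knows(d,f), parent(f,d)
round 1: derive anc(f,d) via R2 from knows(f,a), parent(a,d)
round 1: derive anc(f,g) via R2 from knows(f,a), parent(a,g)
round 2: derive anc(a,a) via R1 from anc(a,f), anc(f,a)
round 2: derive anc(a,g) via R1 from anc(a,f), anc(f,g)
round 2: derive anc(b,a) via R1 from anc(b,f), anc(f,a)
round 2: derive anc(d,a) via R1 from anc(d,f), anc(f,a)
round 2: derive anc(d,g) via R1 from anc(d,f), anc(f,g)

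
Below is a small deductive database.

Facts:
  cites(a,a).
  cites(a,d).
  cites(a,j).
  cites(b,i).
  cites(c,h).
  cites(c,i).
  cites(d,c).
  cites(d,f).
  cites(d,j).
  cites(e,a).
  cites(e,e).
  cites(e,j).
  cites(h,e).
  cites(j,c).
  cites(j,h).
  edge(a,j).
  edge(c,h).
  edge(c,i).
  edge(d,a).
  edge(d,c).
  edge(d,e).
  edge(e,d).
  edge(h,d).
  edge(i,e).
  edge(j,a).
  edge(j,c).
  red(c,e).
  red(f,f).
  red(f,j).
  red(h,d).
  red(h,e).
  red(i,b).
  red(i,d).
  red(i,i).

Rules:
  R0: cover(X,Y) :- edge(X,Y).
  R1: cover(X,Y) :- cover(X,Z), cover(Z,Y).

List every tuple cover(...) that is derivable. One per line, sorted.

cover(a,a)
cover(a,c)
cover(a,d)
cover(a,e)
cover(a,h)
cover(a,i)
cover(a,j)
cover(c,a)
cover(c,c)
cover(c,d)
cover(c,e)
cover(c,h)
cover(c,i)
cover(c,j)
cover(d,a)
cover(d,c)
cover(d,d)
cover(d,e)
cover(d,h)
cover(d,i)
cover(d,j)
cover(e,a)
cover(e,c)
cover(e,d)
cover(e,e)
cover(e,h)
cover(e,i)
cover(e,j)
cover(h,a)
cover(h,c)
cover(h,d)
cover(h,e)
cover(h,h)
cover(h,i)
cover(h,j)
cover(i,a)
cover(i,c)
cover(i,d)
cover(i,e)
cover(i,h)
cover(i,i)
cover(i,j)
cover(j,a)
cover(j,c)
cover(j,d)
cover(j,e)
cover(j,h)
cover(j,i)
cover(j,j)

round 1: derive cover(a,j) via R0 from edge(a,j)
round 1: derive cover(c,h) via R0 from edge(c,h)
round 1: derive cover(c,i) via R0 from edge(c,i)
round 1: derive cover(d,a) via R0 from edge(d,a)
round 1: derive cover(d,c) via R0 from edge(d,c)
round 1: derive cover(d,e) via R0 from edge(d,e)
round 1: derive cover(e,d) via R0 from edge(e,d)
round 1: derive cover(h,d) via R0 from edge(h,d)
round 1: derive cover(i,e) via R0 from edge(i,e)
round 1: derive cover(j,a) via R0 from edge(j,a)
round 1: derive cover(j,c) via R0 from edge(j,c)
round 2: derive cover(a,a) via R1 from cover(a,j), cover(j,a)
round 2: derive cover(a,c) via R1 from cover(a,j), cover(j,c)
round 2: derive cover(c,d) via R1 from cover(c,h), cover(h,d)
round 2: derive cover(c,e) via R1 from cover(c,i), cover(i,e)
round 2: derive cover(d,d) via R1 from cover(d,e), cover(e,d)
round 2: derive cover(d,h) via R1 from cover(d,c), cover(c,h)
round 2: derive cover(d,i) via R1 from cover(d,c), cover(c,i)
round 2: derive cover(d,j) via R1 from cover(d,a), cover(a,j)
round 2: derive cover(e,a) via R1 from cover(e,d), cover(d,a)
round 2: derive cover(e,c) via R1 from cover(e,d), cover(d,c)
round 2: derive cover(e,e) via R1 from cover(e,d), cover(d,e)
round 2: derive cover(h,a) via R1 from cover(h,d), cover(d,a)
round 2: derive cover(h,c) via R1 from cover(h,d), cover(d,c)
round 2: derive cover(h,e) via R1 from cover(h,d), cover(d,e)
round 2: derive cover(i,d) via R1 from cover(i,e), cover(e,d)
round 2: derive cover(j,h) via R1 from cover(j,c), cover(c,h)
round 2: derive cover(j,i) via R1 from cover(j,c), cover(c,i)
round 2: derive cover(j,j) via R1 from cover(j,a), cover(a,j)
round 3: derive cover(a,d) via R1 from cover(a,c), cover(c,d)
round 3: derive cover(a,e) via R1 from cover(a,c), cover(c,e)
round 3: derive cover(a,h) via R1 from cover(a,c), cover(c,h)
round 3: derive cover(a,i) via R1 from cover(a,c), cover(c,i)
round 3: derive cover(c,a) via R1 from cover(c,d), cover(d,a)
round 3: derive cover(c,c) via R1 from cover(c,d), cover(d,c)
round 3: derive cover(c,j) via R1 from cover(c,d), cover(d,j)
round 3: derive cover(e,h) via R1 from cover(e,c), cover(c,h)
round 3: derive cover(e,i) via R1 from cover(e,c), cover(c,i)
round 3: derive cover(e,j) via R1 from cover(e,a), cover(a,j)
round 3: derive cover(h,h) via R1 from cover(h,c), cover(c,h)
round 3: derive cover(h,i) via R1 from cover(h,c), cover(c,i)
round 3: derive cover(h,j) via R1 from cover(h,a), cover(a,j)
round 3: derive cover(i,a) via R1 from cover(i,d), cover(d,a)
round 3: derive cover(i,c) via R1 from cover(i,d), cover(d,c)
round 3: derive cover(i,h) via R1 from cover(i,d), cover(d,h)
round 3: derive cover(i,i) via R1 from cover(i,d), cover(d,i)
round 3: derive cover(i,j) via R1 from cover(i,d), cover(d,j)
round 3: derive cover(j,d) via R1 from cover(j,c), cover(c,d)
round 3: derive cover(j,e) via R1 from cover(j,c), cover(c,e)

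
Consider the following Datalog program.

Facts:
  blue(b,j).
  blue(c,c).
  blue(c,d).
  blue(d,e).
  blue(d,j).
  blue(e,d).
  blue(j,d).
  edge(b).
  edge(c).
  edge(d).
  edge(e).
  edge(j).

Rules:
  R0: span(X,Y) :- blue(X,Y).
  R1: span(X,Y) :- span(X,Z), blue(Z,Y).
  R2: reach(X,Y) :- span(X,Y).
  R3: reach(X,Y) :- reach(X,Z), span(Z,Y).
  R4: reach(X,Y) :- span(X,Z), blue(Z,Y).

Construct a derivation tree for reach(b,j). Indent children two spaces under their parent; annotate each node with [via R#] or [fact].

reach(b,j)  [via R2]
  span(b,j)  [via R0]
    blue(b,j)  [fact]

round 1: derive span(b,j) via R0 from blue(b,j)
round 1: derive span(c,c) via R0 from blue(c,c)
round 1: derive span(c,d) via R0 from blue(c,d)
round 1: derive span(d,e) via R0 from blue(d,e)
round 1: derive span(d,j) via R0 from blue(d,j)
round 1: derive span(e,d) via R0 from blue(e,d)
round 1: derive span(j,d) via R0 from blue(j,d)
round 2: derive span(b,d) via R1 from span(b,j), blue(j,d)
round 2: derive span(c,e) via R1 from span(c,d), blue(d,e)
round 2: derive span(c,j) via R1 from span(c,d), blue(d,j)
round 2: derive span(d,d) via R1 from span(d,e), blue(e,d)
round 2: derive span(e,e) via R1 from span(e,d), blue(d,e)
round 2: derive span(e,j) via R1 from span(e,d), blue(d,j)
round 2: derive span(j,e) via R1 from span(j,d), blue(d,e)
round 2: derive span(j,j) via R1 from span(j,d), blue(d,j)
round 2: derive reach(b,j) via R2 from span(b,j)
round 2: derive reach(c,c) via R2 from span(c,c)
round 2: derive reach(c,d) via R2 from span(c,d)
round 2: derive reach(d,e) via R2 from span(d,e)
round 2: derive reach(d,j) via R2 from span(d,j)
round 2: derive reach(e,d) via R2 from span(e,d)
round 2: derive reach(j,d) via R2 from span(j,d)
round 2: derive reach(b,d) via R4 from span(b,j), blue(j,d)
round 2: derive reach(c,e) via R4 from span(c,d), blue(d,e)
round 2: derive reach(c,j) via R4 from span(c,d), blue(d,j)
round 2: derive reach(d,d) via R4 from span(d,e), blue(e,d)
round 2: derive reach(e,e) via R4 from span(e,d), blue(d,e)
round 2: derive reach(e,j) via R4 from span(e,d), blue(d,j)
round 2: derive reach(j,e) via R4 from span(j,d), blue(d,e)
round 2: derive reach(j,j) via R4 from span(j,d), blue(d,j)
round 3: derive span(b,e) via R1 from span(b,d), blue(d,e)
round 3: derive reach(b,e) via R3 from reach(b,d), span(d,e)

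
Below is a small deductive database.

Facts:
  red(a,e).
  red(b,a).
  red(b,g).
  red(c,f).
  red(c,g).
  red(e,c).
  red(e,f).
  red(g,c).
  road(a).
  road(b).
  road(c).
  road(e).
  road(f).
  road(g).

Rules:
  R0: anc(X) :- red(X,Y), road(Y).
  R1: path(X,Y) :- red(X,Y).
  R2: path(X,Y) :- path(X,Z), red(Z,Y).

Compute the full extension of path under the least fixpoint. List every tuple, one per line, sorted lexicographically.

round 1: derive path(a,e) via R1 from red(a,e)
round 1: derive path(b,a) via R1 from red(b,a)
round 1: derive path(b,g) via R1 from red(b,g)
round 1: derive path(c,f) via R1 from red(c,f)
round 1: derive path(c,g) via R1 from red(c,g)
round 1: derive path(e,c) via R1 from red(e,c)
round 1: derive path(e,f) via R1 from red(e,f)
round 1: derive path(g,c) via R1 from red(g,c)
round 2: derive path(a,c) via R2 from path(a,e), red(e,c)
round 2: derive path(a,f) via R2 from path(a,e), red(e,f)
round 2: derive path(b,c) via R2 from path(b,g), red(g,c)
round 2: derive path(b,e) via R2 from path(b,a), red(a,e)
round 2: derive path(c,c) via R2 from path(c,g), red(g,c)
round 2: derive path(e,g) via R2 from path(e,c), red(c,g)
round 2: derive path(g,f) via R2 from path(g,c), red(c,f)
round 2: derive path(g,g) via R2 from path(g,c), red(c,g)
round 3: derive path(a,g) via R2 from path(a,c), red(c,g)
round 3: derive path(b,f) via R2 from path(b,c), red(c,f)

path(a,c)
path(a,e)
path(a,f)
path(a,g)
path(b,a)
path(b,c)
path(b,e)
path(b,f)
path(b,g)
path(c,c)
path(c,f)
path(c,g)
path(e,c)
path(e,f)
path(e,g)
path(g,c)
path(g,f)
path(g,g)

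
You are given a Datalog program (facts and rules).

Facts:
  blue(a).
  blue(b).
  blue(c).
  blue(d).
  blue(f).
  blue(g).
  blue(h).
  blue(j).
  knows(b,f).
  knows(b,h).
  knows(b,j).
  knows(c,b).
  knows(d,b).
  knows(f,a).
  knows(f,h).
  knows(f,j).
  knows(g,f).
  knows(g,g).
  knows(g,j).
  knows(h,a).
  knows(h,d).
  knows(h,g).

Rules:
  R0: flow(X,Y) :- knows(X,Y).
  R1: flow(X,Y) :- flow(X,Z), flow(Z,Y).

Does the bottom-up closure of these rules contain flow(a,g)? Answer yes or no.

no

round 1: derive flow(b,f) via R0 from knows(b,f)
round 1: derive flow(b,h) via R0 from knows(b,h)
round 1: derive flow(b,j) via R0 from knows(b,j)
round 1: derive flow(c,b) via R0 from knows(c,b)
round 1: derive flow(d,b) via R0 from knows(d,b)
round 1: derive flow(f,a) via R0 from knows(f,a)
round 1: derive flow(f,h) via R0 from knows(f,h)
round 1: derive flow(f,j) via R0 from knows(f,j)
round 1: derive flow(g,f) via R0 from knows(g,f)
round 1: derive flow(g,g) via R0 from knows(g,g)
round 1: derive flow(g,j) via R0 from knows(g,j)
round 1: derive flow(h,a) via R0 from knows(h,a)
round 1: derive flow(h,d) via R0 from knows(h,d)
round 1: derive flow(h,g) via R0 from knows(h,g)
round 2: derive flow(b,a) via R1 from flow(b,f), flow(f,a)
round 2: derive flow(b,d) via R1 from flow(b,h), flow(h,d)
round 2: derive flow(b,g) via R1 from flow(b,h), flow(h,g)
round 2: derive flow(c,f) via R1 from flow(c,b), flow(b,f)
round 2: derive flow(c,h) via R1 from flow(c,b), flow(b,h)
round 2: derive flow(c,j) via R1 from flow(c,b), flow(b,j)
round 2: derive flow(d,f) via R1 from flow(d,b), flow(b,f)
round 2: derive flow(d,h) via R1 from flow(d,b), flow(b,h)
round 2: derive flow(d,j) via R1 from flow(d,b), flow(b,j)
round 2: derive flow(f,d) via R1 from flow(f,h), flow(h,d)
round 2: derive flow(f,g) via R1 from flow(f,h), flow(h,g)
round 2: derive flow(g,a) via R1 from flow(g,f), flow(f,a)
round 2: derive flow(g,h) via R1 from flow(g,f), flow(f,h)
round 2: derive flow(h,b) via R1 from flow(h,d), flow(d,b)
round 2: derive flow(h,f) via R1 from flow(h,g), flow(g,f)
round 2: derive flow(h,j) via R1 from flow(h,g), flow(g,j)
round 3: derive flow(b,b) via R1 from flow(b,d), flow(d,b)
round 3: derive flow(c,a) via R1 from flow(c,b), flow(b,a)
round 3: derive flow(c,d) via R1 from flow(c,b), flow(b,d)
round 3: derive flow(c,g) via R1 from flow(c,b), flow(b,g)
round 3: derive flow(d,a) via R1 from flow(d,b), flow(b,a)
round 3: derive flow(d,d) via R1 from flow(d,b), flow(b,d)
round 3: derive flow(d,g) via R1 from flow(d,b), flow(b,g)
round 3: derive flow(f,b) via R1 from flow(f,d), flow(d,b)
round 3: derive flow(f,f) via R1 from flow(f,d), flow(d,f)
round 3: derive flow(g,b) via R1 from flow(g,h), flow(h,b)
round 3: derive flow(g,d) via R1 from flow(g,f), flow(f,d)
round 3: derive flow(h,h) via R1 from flow(h,b), flow(b,h)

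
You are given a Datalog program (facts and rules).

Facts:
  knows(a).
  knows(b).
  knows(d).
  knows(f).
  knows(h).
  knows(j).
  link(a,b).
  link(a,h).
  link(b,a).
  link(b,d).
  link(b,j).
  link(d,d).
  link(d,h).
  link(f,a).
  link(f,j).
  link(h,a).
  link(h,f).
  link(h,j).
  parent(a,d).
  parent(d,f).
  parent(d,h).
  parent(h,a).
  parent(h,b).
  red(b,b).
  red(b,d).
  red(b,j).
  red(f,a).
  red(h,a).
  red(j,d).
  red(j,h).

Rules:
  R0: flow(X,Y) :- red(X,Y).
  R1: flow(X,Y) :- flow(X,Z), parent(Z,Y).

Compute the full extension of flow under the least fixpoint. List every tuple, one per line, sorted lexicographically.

flow(b,a)
flow(b,b)
flow(b,d)
flow(b,f)
flow(b,h)
flow(b,j)
flow(f,a)
flow(f,b)
flow(f,d)
flow(f,f)
flow(f,h)
flow(h,a)
flow(h,b)
flow(h,d)
flow(h,f)
flow(h,h)
flow(j,a)
flow(j,b)
flow(j,d)
flow(j,f)
flow(j,h)

round 1: derive flow(b,b) via R0 from red(b,b)
round 1: derive flow(b,d) via R0 from red(b,d)
round 1: derive flow(b,j) via R0 from red(b,j)
round 1: derive flow(f,a) via R0 from red(f,a)
round 1: derive flow(h,a) via R0 from red(h,a)
round 1: derive flow(j,d) via R0 from red(j,d)
round 1: derive flow(j,h) via R0 from red(j,h)
round 2: derive flow(b,f) via R1 from flow(b,d), parent(d,f)
round 2: derive flow(b,h) via R1 from flow(b,d), parent(d,h)
round 2: derive flow(f,d) via R1 from flow(f,a), parent(a,d)
round 2: derive flow(h,d) via R1 from flow(h,a), parent(a,d)
round 2: derive flow(j,a) via R1 from flow(j,h), parent(h,a)
round 2: derive flow(j,b) via R1 from flow(j,h), parent(h,b)
round 2: derive flow(j,f) via R1 from flow(j,d), parent(d,f)
round 3: derive flow(b,a) via R1 from flow(b,h), parent(h,a)
round 3: derive flow(f,f) via R1 from flow(f,d), parent(d,f)
round 3: derive flow(f,h) via R1 from flow(f,d), parent(d,h)
round 3: derive flow(h,f) via R1 from flow(h,d), parent(d,f)
round 3: derive flow(h,h) via R1 from flow(h,d), parent(d,h)
round 4: derive flow(f,b) via R1 from flow(f,h), parent(h,b)
round 4: derive flow(h,b) via R1 from flow(h,h), parent(h,b)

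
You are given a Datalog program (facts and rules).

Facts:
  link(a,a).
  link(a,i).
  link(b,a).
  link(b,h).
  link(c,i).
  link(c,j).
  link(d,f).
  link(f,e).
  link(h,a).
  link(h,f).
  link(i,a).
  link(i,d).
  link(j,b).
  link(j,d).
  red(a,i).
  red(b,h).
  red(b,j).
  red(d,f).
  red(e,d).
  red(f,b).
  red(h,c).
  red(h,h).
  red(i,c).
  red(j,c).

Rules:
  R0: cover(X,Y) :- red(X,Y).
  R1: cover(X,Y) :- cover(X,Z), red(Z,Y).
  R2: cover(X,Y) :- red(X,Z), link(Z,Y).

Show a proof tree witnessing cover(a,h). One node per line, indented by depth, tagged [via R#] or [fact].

round 1: derive cover(a,i) via R0 from red(a,i)
round 1: derive cover(b,h) via R0 from red(b,h)
round 1: derive cover(b,j) via R0 from red(b,j)
round 1: derive cover(d,f) via R0 from red(d,f)
round 1: derive cover(e,d) via R0 from red(e,d)
round 1: derive cover(f,b) via R0 from red(f,b)
round 1: derive cover(h,c) via R0 from red(h,c)
round 1: derive cover(h,h) via R0 from red(h,h)
round 1: derive cover(i,c) via R0 from red(i,c)
round 1: derive cover(j,c) via R0 from red(j,c)
round 1: derive cover(a,a) via R2 from red(a,i), link(i,a)
round 1: derive cover(a,d) via R2 from red(a,i), link(i,d)
round 1: derive cover(b,a) via R2 from red(b,h), link(h,a)
round 1: derive cover(b,b) via R2 from red(b,j), link(j,b)
round 1: derive cover(b,d) via R2 from red(b,j), link(j,d)
round 1: derive cover(b,f) via R2 from red(b,h), link(h,f)
round 1: derive cover(d,e) via R2 from red(d,f), link(f,e)
round 1: derive cover(e,f) via R2 from red(e,d), link(d,f)
round 1: derive cover(f,a) via R2 from red(f,b), link(b,a)
round 1: derive cover(f,h) via R2 from red(f,b), link(b,h)
round 1: derive cover(h,a) via R2 from red(h,h), link(h,a)
round 1: derive cover(h,f) via R2 from red(h,h), link(h,f)
round 1: derive cover(h,i) via R2 from red(h,c), link(c,i)
round 1: derive cover(h,j) via R2 from red(h,c), link(c,j)
round 1: derive cover(i,i) via R2 from red(i,c), link(c,i)
round 1: derive cover(i,j) via R2 from red(i,c), link(c,j)
round 1: derive cover(j,i) via R2 from red(j,c), link(c,i)
round 1: derive cover(j,j) via R2 from red(j,c), link(c,j)
round 2: derive cover(a,c) via R1 from cover(a,i), red(i,c)
round 2: derive cover(a,f) via R1 from cover(a,d), red(d,f)
round 2: derive cover(b,c) via R1 from cover(b,h), red(h,c)
round 2: derive cover(b,i) via R1 from cover(b,a), red(a,i)
round 2: derive cover(d,b) via R1 from cover(d,f), red(f,b)
round 2: derive cover(d,d) via R1 from cover(d,e), red(e,d)
round 2: derive cover(e,b) via R1 from cover(e,f), red(f,b)
round 2: derive cover(f,c) via R1 from cover(f,h), red(h,c)
round 2: derive cover(f,i) via R1 from cover(f,a), red(a,i)
round 2: derive cover(f,j) via R1 from cover(f,b), red(b,j)
round 2: derive cover(h,b) via R1 from cover(h,f), red(f,b)
round 3: derive cover(a,b) via R1 from cover(a,f), red(f,b)
round 3: derive cover(d,h) via R1 from cover(d,b), red(b,h)
round 3: derive cover(d,j) via R1 from cover(d,b), red(b,j)
round 3: derive cover(e,h) via R1 from cover(e,b), red(b,h)
round 3: derive cover(e,j) via R1 from cover(e,b), red(b,j)
round 4: derive cover(a,h) via R1 from cover(a,b), red(b,h)
round 4: derive cover(a,j) via R1 from cover(a,b), red(b,j)
round 4: derive cover(d,c) via R1 from cover(d,h), red(h,c)
round 4: derive cover(e,c) via R1 from cover(e,h), red(h,c)

cover(a,h)  [via R1]
  cover(a,b)  [via R1]
    cover(a,f)  [via R1]
      cover(a,d)  [via R2]
        red(a,i)  [fact]
        link(i,d)  [fact]
      red(d,f)  [fact]
    red(f,b)  [fact]
  red(b,h)  [fact]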